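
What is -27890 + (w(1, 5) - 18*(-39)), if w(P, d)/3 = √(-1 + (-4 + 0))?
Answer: -27188 + 3*I*√5 ≈ -27188.0 + 6.7082*I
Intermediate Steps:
w(P, d) = 3*I*√5 (w(P, d) = 3*√(-1 + (-4 + 0)) = 3*√(-1 - 4) = 3*√(-5) = 3*(I*√5) = 3*I*√5)
-27890 + (w(1, 5) - 18*(-39)) = -27890 + (3*I*√5 - 18*(-39)) = -27890 + (3*I*√5 + 702) = -27890 + (702 + 3*I*√5) = -27188 + 3*I*√5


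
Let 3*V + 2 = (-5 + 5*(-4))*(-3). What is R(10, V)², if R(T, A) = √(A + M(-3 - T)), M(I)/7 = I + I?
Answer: -473/3 ≈ -157.67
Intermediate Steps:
V = 73/3 (V = -⅔ + ((-5 + 5*(-4))*(-3))/3 = -⅔ + ((-5 - 20)*(-3))/3 = -⅔ + (-25*(-3))/3 = -⅔ + (⅓)*75 = -⅔ + 25 = 73/3 ≈ 24.333)
M(I) = 14*I (M(I) = 7*(I + I) = 7*(2*I) = 14*I)
R(T, A) = √(-42 + A - 14*T) (R(T, A) = √(A + 14*(-3 - T)) = √(A + (-42 - 14*T)) = √(-42 + A - 14*T))
R(10, V)² = (√(-42 + 73/3 - 14*10))² = (√(-42 + 73/3 - 140))² = (√(-473/3))² = (I*√1419/3)² = -473/3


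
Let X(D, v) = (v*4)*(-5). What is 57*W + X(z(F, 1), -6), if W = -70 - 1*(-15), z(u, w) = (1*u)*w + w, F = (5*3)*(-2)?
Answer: -3015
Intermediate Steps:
F = -30 (F = 15*(-2) = -30)
z(u, w) = w + u*w (z(u, w) = u*w + w = w + u*w)
W = -55 (W = -70 + 15 = -55)
X(D, v) = -20*v (X(D, v) = (4*v)*(-5) = -20*v)
57*W + X(z(F, 1), -6) = 57*(-55) - 20*(-6) = -3135 + 120 = -3015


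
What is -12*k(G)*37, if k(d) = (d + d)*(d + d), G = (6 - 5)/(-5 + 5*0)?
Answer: -1776/25 ≈ -71.040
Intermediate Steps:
G = -⅕ (G = 1/(-5 + 0) = 1/(-5) = 1*(-⅕) = -⅕ ≈ -0.20000)
k(d) = 4*d² (k(d) = (2*d)*(2*d) = 4*d²)
-12*k(G)*37 = -48*(-⅕)²*37 = -48/25*37 = -1776/25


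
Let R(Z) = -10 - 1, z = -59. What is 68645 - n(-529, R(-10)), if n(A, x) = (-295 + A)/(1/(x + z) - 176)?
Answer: 845717365/12321 ≈ 68640.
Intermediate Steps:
R(Z) = -11
n(A, x) = (-295 + A)/(-176 + 1/(-59 + x)) (n(A, x) = (-295 + A)/(1/(x - 59) - 176) = (-295 + A)/(1/(-59 + x) - 176) = (-295 + A)/(-176 + 1/(-59 + x)))
68645 - n(-529, R(-10)) = 68645 - (-17405 + 59*(-529) + 295*(-11) - 1*(-529)*(-11))/(-10385 + 176*(-11)) = 68645 - (-17405 - 31211 - 3245 - 5819)/(-10385 - 1936) = 68645 - (-57680)/(-12321) = 68645 - (-1)*(-57680)/12321 = 68645 - 1*57680/12321 = 68645 - 57680/12321 = 845717365/12321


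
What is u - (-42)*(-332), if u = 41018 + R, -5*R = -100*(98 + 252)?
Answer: 34074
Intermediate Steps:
R = 7000 (R = -(-20)*(98 + 252) = -(-20)*350 = -⅕*(-35000) = 7000)
u = 48018 (u = 41018 + 7000 = 48018)
u - (-42)*(-332) = 48018 - (-42)*(-332) = 48018 - 1*13944 = 48018 - 13944 = 34074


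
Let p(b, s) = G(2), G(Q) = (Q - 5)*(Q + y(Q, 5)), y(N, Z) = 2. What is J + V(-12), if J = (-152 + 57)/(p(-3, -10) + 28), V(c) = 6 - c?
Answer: 193/16 ≈ 12.063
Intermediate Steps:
G(Q) = (-5 + Q)*(2 + Q) (G(Q) = (Q - 5)*(Q + 2) = (-5 + Q)*(2 + Q))
p(b, s) = -12 (p(b, s) = -10 + 2² - 3*2 = -10 + 4 - 6 = -12)
J = -95/16 (J = (-152 + 57)/(-12 + 28) = -95/16 ≈ -5.9375)
J + V(-12) = -95/16 + (6 - 1*(-12)) = -95/16 + (6 + 12) = -95/16 + 18 = 193/16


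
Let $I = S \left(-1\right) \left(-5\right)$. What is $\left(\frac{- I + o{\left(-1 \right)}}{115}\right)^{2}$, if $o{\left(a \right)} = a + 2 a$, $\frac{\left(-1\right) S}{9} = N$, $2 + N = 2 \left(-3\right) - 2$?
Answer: $\frac{205209}{13225} \approx 15.517$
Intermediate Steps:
$N = -10$ ($N = -2 + \left(2 \left(-3\right) - 2\right) = -2 - 8 = -10$)
$S = 90$ ($S = \left(-9\right) \left(-10\right) = 90$)
$o{\left(a \right)} = 3 a$
$I = 450$ ($I = 90 \left(-1\right) \left(-5\right) = \left(-90\right) \left(-5\right) = 450$)
$\left(\frac{- I + o{\left(-1 \right)}}{115}\right)^{2} = \left(\frac{\left(-1\right) 450 + 3 \left(-1\right)}{115}\right)^{2} = \left(\left(-450 - 3\right) \frac{1}{115}\right)^{2} = \left(\left(-453\right) \frac{1}{115}\right)^{2} = \left(- \frac{453}{115}\right)^{2} = \frac{205209}{13225}$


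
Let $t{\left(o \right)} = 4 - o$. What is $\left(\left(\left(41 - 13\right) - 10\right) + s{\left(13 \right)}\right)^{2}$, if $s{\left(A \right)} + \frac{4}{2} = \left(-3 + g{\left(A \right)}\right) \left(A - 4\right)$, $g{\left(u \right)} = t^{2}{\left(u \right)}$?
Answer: $515524$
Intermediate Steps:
$g{\left(u \right)} = \left(4 - u\right)^{2}$
$s{\left(A \right)} = -2 + \left(-4 + A\right) \left(-3 + \left(-4 + A\right)^{2}\right)$ ($s{\left(A \right)} = -2 + \left(-3 + \left(-4 + A\right)^{2}\right) \left(A - 4\right) = -2 + \left(-3 + \left(-4 + A\right)^{2}\right) \left(-4 + A\right) = -2 + \left(-4 + A\right) \left(-3 + \left(-4 + A\right)^{2}\right)$)
$\left(\left(\left(41 - 13\right) - 10\right) + s{\left(13 \right)}\right)^{2} = \left(\left(\left(41 - 13\right) - 10\right) + \left(-54 + 13^{3} - 12 \cdot 13^{2} + 45 \cdot 13\right)\right)^{2} = \left(\left(28 - 10\right) + \left(-54 + 2197 - 2028 + 585\right)\right)^{2} = \left(18 + \left(-54 + 2197 - 2028 + 585\right)\right)^{2} = \left(18 + 700\right)^{2} = 718^{2} = 515524$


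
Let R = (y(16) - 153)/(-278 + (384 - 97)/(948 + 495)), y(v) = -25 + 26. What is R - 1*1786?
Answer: -715729126/400867 ≈ -1785.5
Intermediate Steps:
y(v) = 1
R = 219336/400867 (R = (1 - 153)/(-278 + (384 - 97)/(948 + 495)) = -152/(-278 + 287/1443) = -152/(-400867/1443) = -152*(-1443/400867) = 219336/400867 ≈ 0.54715)
R - 1*1786 = 219336/400867 - 1*1786 = 219336/400867 - 1786 = -715729126/400867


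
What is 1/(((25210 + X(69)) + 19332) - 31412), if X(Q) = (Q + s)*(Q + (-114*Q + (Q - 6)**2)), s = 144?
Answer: -1/802234 ≈ -1.2465e-6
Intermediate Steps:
X(Q) = (144 + Q)*((-6 + Q)**2 - 113*Q) (X(Q) = (Q + 144)*(Q + (-114*Q + (Q - 6)**2)) = (144 + Q)*(Q + (-114*Q + (-6 + Q)**2)) = (144 + Q)*(Q + ((-6 + Q)**2 - 114*Q)) = (144 + Q)*((-6 + Q)**2 - 113*Q))
1/(((25210 + X(69)) + 19332) - 31412) = 1/(((25210 + (5184 + 69**3 - 17964*69 + 19*69**2)) + 19332) - 31412) = 1/(((25210 + (5184 + 328509 - 1239516 + 19*4761)) + 19332) - 31412) = 1/(((25210 + (5184 + 328509 - 1239516 + 90459)) + 19332) - 31412) = 1/(((25210 - 815364) + 19332) - 31412) = 1/((-790154 + 19332) - 31412) = 1/(-770822 - 31412) = 1/(-802234) = -1/802234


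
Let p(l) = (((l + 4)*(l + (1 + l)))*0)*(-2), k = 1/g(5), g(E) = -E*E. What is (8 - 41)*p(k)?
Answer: 0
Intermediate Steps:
g(E) = -E**2
k = -1/25 (k = 1/(-1*5**2) = 1/(-1*25) = 1/(-25) = -1/25 ≈ -0.040000)
p(l) = 0 (p(l) = (((4 + l)*(1 + 2*l))*0)*(-2) = (((1 + 2*l)*(4 + l))*0)*(-2) = 0*(-2) = 0)
(8 - 41)*p(k) = (8 - 41)*0 = -33*0 = 0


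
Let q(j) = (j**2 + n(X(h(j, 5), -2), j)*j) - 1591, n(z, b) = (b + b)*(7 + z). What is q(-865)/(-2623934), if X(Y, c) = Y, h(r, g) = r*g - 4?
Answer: 3233455133/1311967 ≈ 2464.6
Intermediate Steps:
h(r, g) = -4 + g*r (h(r, g) = g*r - 4 = -4 + g*r)
n(z, b) = 2*b*(7 + z) (n(z, b) = (2*b)*(7 + z) = 2*b*(7 + z))
q(j) = -1591 + j**2 + 2*j**2*(3 + 5*j) (q(j) = (j**2 + (2*j*(7 + (-4 + 5*j)))*j) - 1591 = (j**2 + (2*j*(3 + 5*j))*j) - 1591 = (j**2 + 2*j**2*(3 + 5*j)) - 1591 = -1591 + j**2 + 2*j**2*(3 + 5*j))
q(-865)/(-2623934) = (-1591 + 7*(-865)**2 + 10*(-865)**3)/(-2623934) = (-1591 + 7*748225 + 10*(-647214625))*(-1/2623934) = (-1591 + 5237575 - 6472146250)*(-1/2623934) = -6466910266*(-1/2623934) = 3233455133/1311967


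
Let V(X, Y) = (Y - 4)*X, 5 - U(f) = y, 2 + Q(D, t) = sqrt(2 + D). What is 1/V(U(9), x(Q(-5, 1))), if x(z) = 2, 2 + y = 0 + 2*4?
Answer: 1/2 ≈ 0.50000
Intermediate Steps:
Q(D, t) = -2 + sqrt(2 + D)
y = 6 (y = -2 + (0 + 2*4) = -2 + (0 + 8) = -2 + 8 = 6)
U(f) = -1 (U(f) = 5 - 1*6 = 5 - 6 = -1)
V(X, Y) = X*(-4 + Y) (V(X, Y) = (-4 + Y)*X = X*(-4 + Y))
1/V(U(9), x(Q(-5, 1))) = 1/(-(-4 + 2)) = 1/(-1*(-2)) = 1/2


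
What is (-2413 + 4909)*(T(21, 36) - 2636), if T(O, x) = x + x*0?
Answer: -6489600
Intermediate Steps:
T(O, x) = x (T(O, x) = x + 0 = x)
(-2413 + 4909)*(T(21, 36) - 2636) = (-2413 + 4909)*(36 - 2636) = 2496*(-2600) = -6489600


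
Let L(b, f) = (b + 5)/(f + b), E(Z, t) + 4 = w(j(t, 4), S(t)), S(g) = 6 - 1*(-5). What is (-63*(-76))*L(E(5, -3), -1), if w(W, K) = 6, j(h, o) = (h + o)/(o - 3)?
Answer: 33516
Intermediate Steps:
S(g) = 11 (S(g) = 6 + 5 = 11)
j(h, o) = (h + o)/(-3 + o)
E(Z, t) = 2 (E(Z, t) = -4 + 6 = 2)
L(b, f) = (5 + b)/(b + f)
(-63*(-76))*L(E(5, -3), -1) = (-63*(-76))*((5 + 2)/(2 - 1)) = 4788*(7/1) = 4788*(1*7) = 4788*7 = 33516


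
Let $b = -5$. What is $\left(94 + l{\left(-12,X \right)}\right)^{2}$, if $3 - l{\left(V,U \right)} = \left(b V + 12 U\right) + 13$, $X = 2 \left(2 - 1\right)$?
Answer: $0$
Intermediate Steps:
$X = 2$ ($X = 2 \cdot 1 = 2$)
$l{\left(V,U \right)} = -10 - 12 U + 5 V$ ($l{\left(V,U \right)} = 3 - \left(\left(- 5 V + 12 U\right) + 13\right) = 3 - \left(13 - 5 V + 12 U\right) = -10 - 12 U + 5 V$)
$\left(94 + l{\left(-12,X \right)}\right)^{2} = \left(94 - 94\right)^{2} = 0^{2} = 0$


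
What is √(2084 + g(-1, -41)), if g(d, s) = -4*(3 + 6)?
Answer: 32*√2 ≈ 45.255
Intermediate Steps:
g(d, s) = -36 (g(d, s) = -4*9 = -36)
√(2084 + g(-1, -41)) = √(2084 - 36) = √2048 = 32*√2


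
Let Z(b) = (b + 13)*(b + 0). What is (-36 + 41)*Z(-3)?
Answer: -150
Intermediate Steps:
Z(b) = b*(13 + b) (Z(b) = (13 + b)*b = b*(13 + b))
(-36 + 41)*Z(-3) = (-36 + 41)*(-3*(13 - 3)) = 5*(-3*10) = 5*(-30) = -150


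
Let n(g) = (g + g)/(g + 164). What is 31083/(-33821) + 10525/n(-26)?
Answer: -24562463883/879346 ≈ -27933.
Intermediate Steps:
n(g) = 2*g/(164 + g) (n(g) = (2*g)/(164 + g) = 2*g/(164 + g))
31083/(-33821) + 10525/n(-26) = 31083/(-33821) + 10525/((2*(-26)/(164 - 26))) = 31083*(-1/33821) + 10525/((2*(-26)/138)) = -31083/33821 + 10525/((2*(-26)*(1/138))) = -31083/33821 + 10525/(-26/69) = -31083/33821 + 10525*(-69/26) = -31083/33821 - 726225/26 = -24562463883/879346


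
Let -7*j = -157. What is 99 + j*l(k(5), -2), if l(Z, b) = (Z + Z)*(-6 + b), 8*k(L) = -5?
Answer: 2263/7 ≈ 323.29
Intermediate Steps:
j = 157/7 (j = -1/7*(-157) = 157/7 ≈ 22.429)
k(L) = -5/8 (k(L) = (1/8)*(-5) = -5/8)
l(Z, b) = 2*Z*(-6 + b) (l(Z, b) = (2*Z)*(-6 + b) = 2*Z*(-6 + b))
99 + j*l(k(5), -2) = 99 + 157*(2*(-5/8)*(-6 - 2))/7 = 99 + 157*(2*(-5/8)*(-8))/7 = 99 + (157/7)*10 = 99 + 1570/7 = 2263/7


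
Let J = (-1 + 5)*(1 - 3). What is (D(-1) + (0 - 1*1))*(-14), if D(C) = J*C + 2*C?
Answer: -70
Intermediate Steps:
J = -8 (J = 4*(-2) = -8)
D(C) = -6*C (D(C) = -8*C + 2*C = -6*C)
(D(-1) + (0 - 1*1))*(-14) = (-6*(-1) + (0 - 1*1))*(-14) = (6 + (0 - 1))*(-14) = (6 - 1)*(-14) = 5*(-14) = -70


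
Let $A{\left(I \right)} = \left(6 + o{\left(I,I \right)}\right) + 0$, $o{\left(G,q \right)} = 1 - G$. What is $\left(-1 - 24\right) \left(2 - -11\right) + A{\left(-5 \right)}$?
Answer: $-313$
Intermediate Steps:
$A{\left(I \right)} = 7 - I$ ($A{\left(I \right)} = \left(6 - \left(-1 + I\right)\right) + 0 = \left(7 - I\right) + 0 = 7 - I$)
$\left(-1 - 24\right) \left(2 - -11\right) + A{\left(-5 \right)} = \left(-1 - 24\right) \left(2 - -11\right) + \left(7 - -5\right) = \left(-1 - 24\right) \left(2 + 11\right) + \left(7 + 5\right) = \left(-25\right) 13 + 12 = -325 + 12 = -313$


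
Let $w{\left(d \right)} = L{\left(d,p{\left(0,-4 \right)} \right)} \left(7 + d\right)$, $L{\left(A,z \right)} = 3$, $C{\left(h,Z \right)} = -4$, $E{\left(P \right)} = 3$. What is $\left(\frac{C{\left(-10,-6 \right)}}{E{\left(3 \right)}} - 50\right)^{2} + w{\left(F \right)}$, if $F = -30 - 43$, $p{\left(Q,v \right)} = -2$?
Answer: $\frac{21934}{9} \approx 2437.1$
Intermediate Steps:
$F = -73$ ($F = -30 - 43 = -73$)
$w{\left(d \right)} = 21 + 3 d$ ($w{\left(d \right)} = 3 \left(7 + d\right) = 21 + 3 d$)
$\left(\frac{C{\left(-10,-6 \right)}}{E{\left(3 \right)}} - 50\right)^{2} + w{\left(F \right)} = \left(- \frac{4}{3} - 50\right)^{2} + \left(21 + 3 \left(-73\right)\right) = \left(\left(-4\right) \frac{1}{3} - 50\right)^{2} + \left(21 - 219\right) = \left(- \frac{4}{3} - 50\right)^{2} - 198 = \left(- \frac{154}{3}\right)^{2} - 198 = \frac{23716}{9} - 198 = \frac{21934}{9}$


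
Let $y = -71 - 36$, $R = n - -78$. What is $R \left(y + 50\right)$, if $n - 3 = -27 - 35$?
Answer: $-1083$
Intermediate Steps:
$n = -59$ ($n = 3 - 62 = -59$)
$R = 19$ ($R = -59 - -78 = -59 + 78 = 19$)
$y = -107$
$R \left(y + 50\right) = 19 \left(-107 + 50\right) = 19 \left(-57\right) = -1083$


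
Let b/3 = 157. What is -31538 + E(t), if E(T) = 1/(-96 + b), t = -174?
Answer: -11826749/375 ≈ -31538.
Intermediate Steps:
b = 471 (b = 3*157 = 471)
E(T) = 1/375 (E(T) = 1/(-96 + 471) = 1/375)
-31538 + E(t) = -31538 + 1/375 = -11826749/375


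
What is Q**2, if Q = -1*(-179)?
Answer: 32041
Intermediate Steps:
Q = 179
Q**2 = 179**2 = 32041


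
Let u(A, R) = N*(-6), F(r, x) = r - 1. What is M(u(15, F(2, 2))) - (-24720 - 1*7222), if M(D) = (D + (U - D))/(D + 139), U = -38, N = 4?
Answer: 3673292/115 ≈ 31942.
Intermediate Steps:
F(r, x) = -1 + r
u(A, R) = -24 (u(A, R) = 4*(-6) = -24)
M(D) = -38/(139 + D) (M(D) = (D + (-38 - D))/(D + 139) = -38/(139 + D))
M(u(15, F(2, 2))) - (-24720 - 1*7222) = -38/(139 - 24) - (-24720 - 1*7222) = -38/115 - (-24720 - 7222) = -38*1/115 - 1*(-31942) = -38/115 + 31942 = 3673292/115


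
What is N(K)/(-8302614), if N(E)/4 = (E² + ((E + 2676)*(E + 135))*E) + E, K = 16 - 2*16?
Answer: 10128800/4151307 ≈ 2.4399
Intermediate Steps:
K = -16 (K = 16 - 32 = -16)
N(E) = 4*E + 4*E² + 4*E*(135 + E)*(2676 + E) (N(E) = 4*((E² + ((E + 2676)*(E + 135))*E) + E) = 4*((E² + ((2676 + E)*(135 + E))*E) + E) = 4*((E² + ((135 + E)*(2676 + E))*E) + E) = 4*((E² + E*(135 + E)*(2676 + E)) + E) = 4*(E + E² + E*(135 + E)*(2676 + E)) = 4*E + 4*E² + 4*E*(135 + E)*(2676 + E))
N(K)/(-8302614) = (4*(-16)*(361261 + (-16)² + 2812*(-16)))/(-8302614) = (4*(-16)*(361261 + 256 - 44992))*(-1/8302614) = (4*(-16)*316525)*(-1/8302614) = -20257600*(-1/8302614) = 10128800/4151307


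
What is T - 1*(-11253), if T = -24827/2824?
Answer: 31753645/2824 ≈ 11244.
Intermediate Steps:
T = -24827/2824 (T = -24827*1/2824 = -24827/2824 ≈ -8.7914)
T - 1*(-11253) = -24827/2824 - 1*(-11253) = -24827/2824 + 11253 = 31753645/2824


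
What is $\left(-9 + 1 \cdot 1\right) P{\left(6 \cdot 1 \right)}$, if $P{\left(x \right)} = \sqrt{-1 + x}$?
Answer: $- 8 \sqrt{5} \approx -17.889$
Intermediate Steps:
$\left(-9 + 1 \cdot 1\right) P{\left(6 \cdot 1 \right)} = \left(-9 + 1 \cdot 1\right) \sqrt{-1 + 6 \cdot 1} = \left(-9 + 1\right) \sqrt{-1 + 6} = - 8 \sqrt{5}$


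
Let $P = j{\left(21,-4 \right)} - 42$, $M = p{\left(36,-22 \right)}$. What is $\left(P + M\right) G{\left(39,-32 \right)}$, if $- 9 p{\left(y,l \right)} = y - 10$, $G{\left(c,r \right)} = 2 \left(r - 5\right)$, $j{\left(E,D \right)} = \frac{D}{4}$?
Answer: $\frac{30562}{9} \approx 3395.8$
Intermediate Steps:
$j{\left(E,D \right)} = \frac{D}{4}$ ($j{\left(E,D \right)} = D \frac{1}{4} = \frac{D}{4}$)
$G{\left(c,r \right)} = -10 + 2 r$ ($G{\left(c,r \right)} = 2 \left(-5 + r\right) = -10 + 2 r$)
$p{\left(y,l \right)} = \frac{10}{9} - \frac{y}{9}$ ($p{\left(y,l \right)} = - \frac{y - 10}{9} = - \frac{-10 + y}{9} = \frac{10}{9} - \frac{y}{9}$)
$M = - \frac{26}{9}$ ($M = \frac{10}{9} - 4 = - \frac{26}{9} \approx -2.8889$)
$P = -43$ ($P = \frac{1}{4} \left(-4\right) - 42 = -1 - 42 = -43$)
$\left(P + M\right) G{\left(39,-32 \right)} = \left(-43 - \frac{26}{9}\right) \left(-10 + 2 \left(-32\right)\right) = - \frac{413 \left(-10 - 64\right)}{9} = \left(- \frac{413}{9}\right) \left(-74\right) = \frac{30562}{9}$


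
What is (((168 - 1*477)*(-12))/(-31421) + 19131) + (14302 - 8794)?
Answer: 774178311/31421 ≈ 24639.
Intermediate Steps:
(((168 - 1*477)*(-12))/(-31421) + 19131) + (14302 - 8794) = (((168 - 477)*(-12))*(-1/31421) + 19131) + 5508 = (-309*(-12)*(-1/31421) + 19131) + 5508 = (3708*(-1/31421) + 19131) + 5508 = (-3708/31421 + 19131) + 5508 = 601111443/31421 + 5508 = 774178311/31421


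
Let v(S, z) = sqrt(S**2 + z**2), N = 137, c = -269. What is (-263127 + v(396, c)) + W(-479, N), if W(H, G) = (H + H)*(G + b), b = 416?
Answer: -792901 + 17*sqrt(793) ≈ -7.9242e+5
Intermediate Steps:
W(H, G) = 2*H*(416 + G) (W(H, G) = (H + H)*(G + 416) = (2*H)*(416 + G) = 2*H*(416 + G))
(-263127 + v(396, c)) + W(-479, N) = (-263127 + sqrt(396**2 + (-269)**2)) + 2*(-479)*(416 + 137) = (-263127 + sqrt(156816 + 72361)) + 2*(-479)*553 = (-263127 + sqrt(229177)) - 529774 = (-263127 + 17*sqrt(793)) - 529774 = -792901 + 17*sqrt(793)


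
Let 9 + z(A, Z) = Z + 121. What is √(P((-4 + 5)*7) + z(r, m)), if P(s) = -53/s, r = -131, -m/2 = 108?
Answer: I*√5467/7 ≈ 10.563*I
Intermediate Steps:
m = -216 (m = -2*108 = -216)
z(A, Z) = 112 + Z (z(A, Z) = -9 + (Z + 121) = -9 + (121 + Z) = 112 + Z)
√(P((-4 + 5)*7) + z(r, m)) = √(-53*1/(7*(-4 + 5)) + (112 - 216)) = √(-53/(1*7) - 104) = √(-53/7 - 104) = √(-781/7) = I*√5467/7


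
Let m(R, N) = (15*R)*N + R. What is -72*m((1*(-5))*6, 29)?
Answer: 941760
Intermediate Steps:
m(R, N) = R + 15*N*R (m(R, N) = 15*N*R + R = R + 15*N*R)
-72*m((1*(-5))*6, 29) = -72*(1*(-5))*6*(1 + 15*29) = -72*(-5*6)*(1 + 435) = -(-2160)*436 = -72*(-13080) = 941760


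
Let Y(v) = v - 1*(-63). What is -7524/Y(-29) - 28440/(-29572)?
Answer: -27691596/125681 ≈ -220.33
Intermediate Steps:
Y(v) = 63 + v (Y(v) = v + 63 = 63 + v)
-7524/Y(-29) - 28440/(-29572) = -7524/(63 - 29) - 28440/(-29572) = -7524/34 - 28440*(-1/29572) = -7524*1/34 + 7110/7393 = -3762/17 + 7110/7393 = -27691596/125681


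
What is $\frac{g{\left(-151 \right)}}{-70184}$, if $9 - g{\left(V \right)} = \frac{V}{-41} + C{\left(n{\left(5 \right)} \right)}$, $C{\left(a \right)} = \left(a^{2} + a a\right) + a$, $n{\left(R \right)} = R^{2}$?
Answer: $\frac{52057}{2877544} \approx 0.018091$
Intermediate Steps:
$C{\left(a \right)} = a + 2 a^{2}$ ($C{\left(a \right)} = \left(a^{2} + a^{2}\right) + a = 2 a^{2} + a = a + 2 a^{2}$)
$g{\left(V \right)} = -1266 + \frac{V}{41}$ ($g{\left(V \right)} = 9 - \left(\frac{V}{-41} + 5^{2} \left(1 + 2 \cdot 5^{2}\right)\right) = 9 - \left(V \left(- \frac{1}{41}\right) + 25 \left(1 + 2 \cdot 25\right)\right) = 9 - \left(- \frac{V}{41} + 25 \left(1 + 50\right)\right) = 9 - \left(- \frac{V}{41} + 25 \cdot 51\right) = 9 - \left(- \frac{V}{41} + 1275\right) = 9 - \left(1275 - \frac{V}{41}\right) = 9 + \left(-1275 + \frac{V}{41}\right) = -1266 + \frac{V}{41}$)
$\frac{g{\left(-151 \right)}}{-70184} = \frac{-1266 + \frac{1}{41} \left(-151\right)}{-70184} = \left(-1266 - \frac{151}{41}\right) \left(- \frac{1}{70184}\right) = \left(- \frac{52057}{41}\right) \left(- \frac{1}{70184}\right) = \frac{52057}{2877544}$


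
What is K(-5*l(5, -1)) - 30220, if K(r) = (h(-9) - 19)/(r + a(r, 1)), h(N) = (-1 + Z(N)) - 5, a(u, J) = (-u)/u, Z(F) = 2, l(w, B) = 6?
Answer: -936797/31 ≈ -30219.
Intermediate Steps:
a(u, J) = -1
h(N) = -4 (h(N) = (-1 + 2) - 5 = 1 - 5 = -4)
K(r) = -23/(-1 + r) (K(r) = (-4 - 19)/(r - 1) = -23/(-1 + r))
K(-5*l(5, -1)) - 30220 = -23/(-1 - 5*6) - 30220 = -23/(-1 - 30) - 30220 = -23/(-31) - 30220 = -23*(-1/31) - 30220 = 23/31 - 30220 = -936797/31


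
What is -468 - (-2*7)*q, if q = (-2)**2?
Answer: -412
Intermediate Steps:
q = 4
-468 - (-2*7)*q = -468 - (-2*7)*4 = -468 - (-14)*4 = -468 - 1*(-56) = -468 + 56 = -412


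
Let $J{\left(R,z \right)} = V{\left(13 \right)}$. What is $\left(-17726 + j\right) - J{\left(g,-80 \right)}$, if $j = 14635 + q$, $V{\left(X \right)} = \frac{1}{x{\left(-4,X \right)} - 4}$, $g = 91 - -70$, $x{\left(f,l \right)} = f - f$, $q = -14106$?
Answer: $- \frac{68787}{4} \approx -17197.0$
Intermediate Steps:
$x{\left(f,l \right)} = 0$
$g = 161$ ($g = 91 + 70 = 161$)
$V{\left(X \right)} = - \frac{1}{4}$ ($V{\left(X \right)} = \frac{1}{0 - 4} = \frac{1}{-4} = - \frac{1}{4}$)
$J{\left(R,z \right)} = - \frac{1}{4}$
$j = 529$ ($j = 14635 - 14106 = 529$)
$\left(-17726 + j\right) - J{\left(g,-80 \right)} = \left(-17726 + 529\right) - - \frac{1}{4} = -17197 + \frac{1}{4} = - \frac{68787}{4}$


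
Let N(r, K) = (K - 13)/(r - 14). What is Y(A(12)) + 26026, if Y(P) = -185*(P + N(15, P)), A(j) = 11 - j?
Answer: 28801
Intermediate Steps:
N(r, K) = (-13 + K)/(-14 + r)
Y(P) = 2405 - 370*P (Y(P) = -185*(P + (-13 + P)/(-14 + 15)) = -185*(P + (-13 + P)/1) = -185*(P + 1*(-13 + P)) = -185*(P + (-13 + P)) = -185*(-13 + 2*P) = 2405 - 370*P)
Y(A(12)) + 26026 = (2405 - 370*(11 - 1*12)) + 26026 = (2405 - 370*(11 - 12)) + 26026 = (2405 - 370*(-1)) + 26026 = (2405 + 370) + 26026 = 2775 + 26026 = 28801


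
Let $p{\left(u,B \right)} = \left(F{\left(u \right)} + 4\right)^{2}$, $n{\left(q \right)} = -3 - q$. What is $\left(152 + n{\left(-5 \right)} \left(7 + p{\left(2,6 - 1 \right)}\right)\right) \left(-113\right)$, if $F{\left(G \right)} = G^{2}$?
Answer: $-33222$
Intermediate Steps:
$p{\left(u,B \right)} = \left(4 + u^{2}\right)^{2}$ ($p{\left(u,B \right)} = \left(u^{2} + 4\right)^{2} = \left(4 + u^{2}\right)^{2}$)
$\left(152 + n{\left(-5 \right)} \left(7 + p{\left(2,6 - 1 \right)}\right)\right) \left(-113\right) = \left(152 + \left(-3 - -5\right) \left(7 + \left(4 + 2^{2}\right)^{2}\right)\right) \left(-113\right) = \left(152 + \left(-3 + 5\right) \left(7 + \left(4 + 4\right)^{2}\right)\right) \left(-113\right) = \left(152 + 2 \left(7 + 8^{2}\right)\right) \left(-113\right) = \left(152 + 2 \left(7 + 64\right)\right) \left(-113\right) = \left(152 + 2 \cdot 71\right) \left(-113\right) = \left(152 + 142\right) \left(-113\right) = 294 \left(-113\right) = -33222$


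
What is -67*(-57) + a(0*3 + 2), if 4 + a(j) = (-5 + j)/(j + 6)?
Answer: 30517/8 ≈ 3814.6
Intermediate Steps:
a(j) = -4 + (-5 + j)/(6 + j) (a(j) = -4 + (-5 + j)/(j + 6) = -4 + (-5 + j)/(6 + j))
-67*(-57) + a(0*3 + 2) = -67*(-57) + (-29 - 3*(0*3 + 2))/(6 + (0*3 + 2)) = 3819 + (-29 - 3*(0 + 2))/(6 + (0 + 2)) = 3819 + (-29 - 3*2)/(6 + 2) = 3819 + (-29 - 6)/8 = 3819 + (1/8)*(-35) = 3819 - 35/8 = 30517/8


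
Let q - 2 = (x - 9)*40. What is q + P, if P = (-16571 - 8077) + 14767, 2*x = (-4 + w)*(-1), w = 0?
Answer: -10159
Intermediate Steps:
x = 2 (x = ((-4 + 0)*(-1))/2 = (-4*(-1))/2 = (½)*4 = 2)
P = -9881 (P = -24648 + 14767 = -9881)
q = -278 (q = 2 + (2 - 9)*40 = 2 - 7*40 = 2 - 280 = -278)
q + P = -278 - 9881 = -10159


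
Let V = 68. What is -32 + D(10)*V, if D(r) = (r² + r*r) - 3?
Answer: 13364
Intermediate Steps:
D(r) = -3 + 2*r² (D(r) = (r² + r²) - 3 = 2*r² - 3 = -3 + 2*r²)
-32 + D(10)*V = -32 + (-3 + 2*10²)*68 = -32 + (-3 + 2*100)*68 = -32 + (-3 + 200)*68 = -32 + 197*68 = -32 + 13396 = 13364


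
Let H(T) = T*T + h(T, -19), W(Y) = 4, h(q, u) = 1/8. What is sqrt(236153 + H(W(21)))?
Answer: sqrt(3778706)/4 ≈ 485.97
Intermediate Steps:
h(q, u) = 1/8
H(T) = 1/8 + T**2 (H(T) = T*T + 1/8 = T**2 + 1/8 = 1/8 + T**2)
sqrt(236153 + H(W(21))) = sqrt(236153 + (1/8 + 4**2)) = sqrt(236153 + (1/8 + 16)) = sqrt(236153 + 129/8) = sqrt(1889353/8) = sqrt(3778706)/4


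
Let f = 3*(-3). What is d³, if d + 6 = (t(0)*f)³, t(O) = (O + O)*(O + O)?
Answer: -216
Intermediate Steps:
f = -9
t(O) = 4*O² (t(O) = (2*O)*(2*O) = 4*O²)
d = -6 (d = -6 + ((4*0²)*(-9))³ = -6 + ((4*0)*(-9))³ = -6 + (0*(-9))³ = -6 + 0³ = -6 + 0 = -6)
d³ = (-6)³ = -216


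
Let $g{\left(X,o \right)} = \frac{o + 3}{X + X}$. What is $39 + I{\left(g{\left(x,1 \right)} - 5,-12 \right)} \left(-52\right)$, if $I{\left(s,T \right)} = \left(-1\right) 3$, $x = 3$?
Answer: $195$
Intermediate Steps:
$g{\left(X,o \right)} = \frac{3 + o}{2 X}$
$I{\left(s,T \right)} = -3$
$39 + I{\left(g{\left(x,1 \right)} - 5,-12 \right)} \left(-52\right) = 39 - -156 = 39 + 156 = 195$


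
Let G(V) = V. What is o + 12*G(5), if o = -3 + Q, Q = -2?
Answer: 55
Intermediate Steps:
o = -5 (o = -3 - 2 = -5)
o + 12*G(5) = -5 + 12*5 = -5 + 60 = 55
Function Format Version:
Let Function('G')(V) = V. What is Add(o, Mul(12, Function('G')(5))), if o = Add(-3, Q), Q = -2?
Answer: 55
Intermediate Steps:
o = -5 (o = Add(-3, -2) = -5)
Add(o, Mul(12, Function('G')(5))) = Add(-5, Mul(12, 5)) = Add(-5, 60) = 55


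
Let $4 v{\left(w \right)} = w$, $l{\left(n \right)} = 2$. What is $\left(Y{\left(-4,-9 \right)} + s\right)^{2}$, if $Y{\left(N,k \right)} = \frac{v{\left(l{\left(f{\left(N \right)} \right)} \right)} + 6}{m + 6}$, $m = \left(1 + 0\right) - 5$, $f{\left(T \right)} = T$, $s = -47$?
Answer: $\frac{30625}{16} \approx 1914.1$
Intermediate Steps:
$m = -4$ ($m = 1 - 5 = -4$)
$v{\left(w \right)} = \frac{w}{4}$
$Y{\left(N,k \right)} = \frac{13}{4}$ ($Y{\left(N,k \right)} = \frac{\frac{1}{4} \cdot 2 + 6}{-4 + 6} = \frac{\frac{1}{2} + 6}{2} = \frac{13}{2} \cdot \frac{1}{2} = \frac{13}{4}$)
$\left(Y{\left(-4,-9 \right)} + s\right)^{2} = \left(\frac{13}{4} - 47\right)^{2} = \left(- \frac{175}{4}\right)^{2} = \frac{30625}{16}$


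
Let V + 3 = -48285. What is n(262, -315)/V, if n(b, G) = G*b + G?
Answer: 27615/16096 ≈ 1.7156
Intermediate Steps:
n(b, G) = G + G*b
V = -48288 (V = -3 - 48285 = -48288)
n(262, -315)/V = -315*(1 + 262)/(-48288) = -315*263*(-1/48288) = -82845*(-1/48288) = 27615/16096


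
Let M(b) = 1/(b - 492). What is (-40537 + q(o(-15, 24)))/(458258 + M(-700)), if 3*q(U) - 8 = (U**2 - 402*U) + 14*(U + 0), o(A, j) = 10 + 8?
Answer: -152889496/1638730605 ≈ -0.093297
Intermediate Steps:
o(A, j) = 18
q(U) = 8/3 - 388*U/3 + U**2/3 (q(U) = 8/3 + ((U**2 - 402*U) + 14*(U + 0))/3 = 8/3 + ((U**2 - 402*U) + 14*U)/3 = 8/3 + (U**2 - 388*U)/3 = 8/3 + (-388*U/3 + U**2/3) = 8/3 - 388*U/3 + U**2/3)
M(b) = 1/(-492 + b)
(-40537 + q(o(-15, 24)))/(458258 + M(-700)) = (-40537 + (8/3 - 388/3*18 + (1/3)*18**2))/(458258 + 1/(-492 - 700)) = (-40537 + (8/3 - 2328 + (1/3)*324))/(458258 + 1/(-1192)) = (-40537 + (8/3 - 2328 + 108))/(458258 - 1/1192) = (-40537 - 6652/3)/(546243535/1192) = -128263/3*1192/546243535 = -152889496/1638730605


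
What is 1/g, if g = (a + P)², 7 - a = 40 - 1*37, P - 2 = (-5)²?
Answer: 1/961 ≈ 0.0010406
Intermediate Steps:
P = 27 (P = 2 + (-5)² = 2 + 25 = 27)
a = 4 (a = 7 - (40 - 1*37) = 7 - (40 - 37) = 7 - 1*3 = 7 - 3 = 4)
g = 961 (g = (4 + 27)² = 31² = 961)
1/g = 1/961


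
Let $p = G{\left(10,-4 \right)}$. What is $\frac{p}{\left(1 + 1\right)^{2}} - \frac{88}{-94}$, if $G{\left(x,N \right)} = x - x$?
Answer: $\frac{44}{47} \approx 0.93617$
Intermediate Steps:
$G{\left(x,N \right)} = 0$
$p = 0$
$\frac{p}{\left(1 + 1\right)^{2}} - \frac{88}{-94} = \frac{0}{\left(1 + 1\right)^{2}} - \frac{88}{-94} = \frac{0}{2^{2}} - - \frac{44}{47} = \frac{0}{4} + \frac{44}{47} = 0 \cdot \frac{1}{4} + \frac{44}{47} = 0 + \frac{44}{47} = \frac{44}{47}$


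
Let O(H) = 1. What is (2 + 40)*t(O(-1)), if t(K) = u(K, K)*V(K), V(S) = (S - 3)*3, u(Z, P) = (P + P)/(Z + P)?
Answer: -252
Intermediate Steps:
u(Z, P) = 2*P/(P + Z) (u(Z, P) = (2*P)/(P + Z) = 2*P/(P + Z))
V(S) = -9 + 3*S (V(S) = (-3 + S)*3 = -9 + 3*S)
t(K) = -9 + 3*K (t(K) = (2*K/(K + K))*(-9 + 3*K) = (2*K/((2*K)))*(-9 + 3*K) = (2*K*(1/(2*K)))*(-9 + 3*K) = 1*(-9 + 3*K) = -9 + 3*K)
(2 + 40)*t(O(-1)) = (2 + 40)*(-9 + 3*1) = 42*(-9 + 3) = 42*(-6) = -252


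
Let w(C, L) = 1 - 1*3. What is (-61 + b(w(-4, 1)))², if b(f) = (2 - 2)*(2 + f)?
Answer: 3721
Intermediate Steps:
w(C, L) = -2 (w(C, L) = 1 - 3 = -2)
b(f) = 0 (b(f) = 0*(2 + f) = 0)
(-61 + b(w(-4, 1)))² = (-61 + 0)² = (-61)² = 3721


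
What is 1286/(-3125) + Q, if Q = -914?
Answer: -2857536/3125 ≈ -914.41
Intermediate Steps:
1286/(-3125) + Q = 1286/(-3125) - 914 = 1286*(-1/3125) - 914 = -1286/3125 - 914 = -2857536/3125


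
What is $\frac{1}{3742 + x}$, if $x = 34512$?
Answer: $\frac{1}{38254} \approx 2.6141 \cdot 10^{-5}$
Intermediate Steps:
$\frac{1}{3742 + x} = \frac{1}{3742 + 34512} = \frac{1}{38254}$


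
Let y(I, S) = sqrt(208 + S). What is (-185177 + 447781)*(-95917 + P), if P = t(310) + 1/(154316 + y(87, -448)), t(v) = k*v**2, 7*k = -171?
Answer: 65651*(-68418076*sqrt(15) + 2639500953997*I)/(7*(sqrt(15) - 38579*I)) ≈ -6.4167e+11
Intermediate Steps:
k = -171/7 (k = (1/7)*(-171) = -171/7 ≈ -24.429)
t(v) = -171*v**2/7
P = -16433100/7 + 1/(154316 + 4*I*sqrt(15)) (P = -171/7*310**2 + 1/(154316 + sqrt(208 - 448)) = -171/7*96100 + 1/(154316 + sqrt(-240)) = -16433100/7 + 1/(154316 + 4*I*sqrt(15)) ≈ -2.3476e+6 - 6.5055e-10*I)
(-185177 + 447781)*(-95917 + P) = (-185177 + 447781)*(-95917 + (-65732400*sqrt(15) + 2535890259593*I)/(28*(sqrt(15) - 38579*I))) = 262604*(-95917 + (-65732400*sqrt(15) + 2535890259593*I)/(28*(sqrt(15) - 38579*I))) = -25188187868 + 65651*(-65732400*sqrt(15) + 2535890259593*I)/(7*(sqrt(15) - 38579*I))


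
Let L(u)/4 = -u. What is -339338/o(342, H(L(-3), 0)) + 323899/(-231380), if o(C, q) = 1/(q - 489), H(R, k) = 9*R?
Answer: 29914605749741/231380 ≈ 1.2929e+8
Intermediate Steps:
L(u) = -4*u (L(u) = 4*(-u) = -4*u)
o(C, q) = 1/(-489 + q)
-339338/o(342, H(L(-3), 0)) + 323899/(-231380) = -339338/(1/(-489 + 9*(-4*(-3)))) + 323899/(-231380) = -339338/(1/(-489 + 9*12)) + 323899*(-1/231380) = -339338/(1/(-489 + 108)) - 323899/231380 = -339338/(1/(-381)) - 323899/231380 = -339338/(-1/381) - 323899/231380 = -339338*(-381) - 323899/231380 = 129287778 - 323899/231380 = 29914605749741/231380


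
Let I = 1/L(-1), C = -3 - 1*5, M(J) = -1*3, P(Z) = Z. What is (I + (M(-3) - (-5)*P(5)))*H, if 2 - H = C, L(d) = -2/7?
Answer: 185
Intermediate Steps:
M(J) = -3
L(d) = -2/7 (L(d) = -2*⅐ = -2/7)
C = -8 (C = -3 - 5 = -8)
H = 10 (H = 2 - 1*(-8) = 2 + 8 = 10)
I = -7/2 (I = 1/(-2/7) = -7/2 ≈ -3.5000)
(I + (M(-3) - (-5)*P(5)))*H = (-7/2 + (-3 - (-5)*5))*10 = (-7/2 + (-3 - 1*(-25)))*10 = (-7/2 + (-3 + 25))*10 = (-7/2 + 22)*10 = (37/2)*10 = 185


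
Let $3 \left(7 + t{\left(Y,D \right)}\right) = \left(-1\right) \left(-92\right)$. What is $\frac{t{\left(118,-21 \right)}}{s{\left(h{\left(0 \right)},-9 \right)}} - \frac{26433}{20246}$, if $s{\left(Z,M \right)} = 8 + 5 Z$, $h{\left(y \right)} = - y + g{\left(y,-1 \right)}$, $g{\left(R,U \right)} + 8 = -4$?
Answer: $- \frac{2780507}{1579188} \approx -1.7607$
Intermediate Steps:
$g{\left(R,U \right)} = -12$ ($g{\left(R,U \right)} = -8 - 4 = -12$)
$h{\left(y \right)} = -12 - y$ ($h{\left(y \right)} = - y - 12 = -12 - y$)
$t{\left(Y,D \right)} = \frac{71}{3}$ ($t{\left(Y,D \right)} = -7 + \frac{\left(-1\right) \left(-92\right)}{3} = -7 + \frac{1}{3} \cdot 92 = -7 + \frac{92}{3} = \frac{71}{3}$)
$\frac{t{\left(118,-21 \right)}}{s{\left(h{\left(0 \right)},-9 \right)}} - \frac{26433}{20246} = \frac{71}{3 \left(8 + 5 \left(-12 - 0\right)\right)} - \frac{26433}{20246} = \frac{71}{3 \left(8 + 5 \left(-12 + 0\right)\right)} - \frac{26433}{20246} = \frac{71}{3 \left(8 + 5 \left(-12\right)\right)} - \frac{26433}{20246} = \frac{71}{3 \left(8 - 60\right)} - \frac{26433}{20246} = \frac{71}{3 \left(-52\right)} - \frac{26433}{20246} = \frac{71}{3} \left(- \frac{1}{52}\right) - \frac{26433}{20246} = - \frac{71}{156} - \frac{26433}{20246} = - \frac{2780507}{1579188}$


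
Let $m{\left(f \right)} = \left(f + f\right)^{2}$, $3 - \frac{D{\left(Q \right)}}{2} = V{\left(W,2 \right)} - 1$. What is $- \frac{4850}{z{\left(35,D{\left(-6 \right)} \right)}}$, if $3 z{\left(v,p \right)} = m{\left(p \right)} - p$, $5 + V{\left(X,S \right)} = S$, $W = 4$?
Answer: $- \frac{1455}{77} \approx -18.896$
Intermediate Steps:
$V{\left(X,S \right)} = -5 + S$
$D{\left(Q \right)} = 14$ ($D{\left(Q \right)} = 6 - 2 \left(\left(-5 + 2\right) - 1\right) = 6 - 2 \left(-3 - 1\right) = 6 - -8 = 6 + 8 = 14$)
$m{\left(f \right)} = 4 f^{2}$ ($m{\left(f \right)} = \left(2 f\right)^{2} = 4 f^{2}$)
$z{\left(v,p \right)} = - \frac{p}{3} + \frac{4 p^{2}}{3}$ ($z{\left(v,p \right)} = \frac{4 p^{2} - p}{3} = \frac{- p + 4 p^{2}}{3} = - \frac{p}{3} + \frac{4 p^{2}}{3}$)
$- \frac{4850}{z{\left(35,D{\left(-6 \right)} \right)}} = - \frac{4850}{\frac{1}{3} \cdot 14 \left(-1 + 4 \cdot 14\right)} = - \frac{4850}{\frac{1}{3} \cdot 14 \left(-1 + 56\right)} = - \frac{4850}{\frac{1}{3} \cdot 14 \cdot 55} = - \frac{4850}{\frac{770}{3}} = \left(-4850\right) \frac{3}{770} = - \frac{1455}{77}$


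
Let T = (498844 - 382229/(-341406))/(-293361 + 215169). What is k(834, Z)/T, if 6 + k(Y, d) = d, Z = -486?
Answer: 13134047232384/170308716893 ≈ 77.119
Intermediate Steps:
k(Y, d) = -6 + d
T = -170308716893/26695217952 (T = (498844 - 382229*(-1/341406))/(-78192) = (498844 + 382229/341406)*(-1/78192) = (170308716893/341406)*(-1/78192) = -170308716893/26695217952 ≈ -6.3797)
k(834, Z)/T = (-6 - 486)/(-170308716893/26695217952) = -492*(-26695217952/170308716893) = 13134047232384/170308716893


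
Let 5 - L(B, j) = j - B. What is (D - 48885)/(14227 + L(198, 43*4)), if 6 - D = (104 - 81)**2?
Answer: -24704/7129 ≈ -3.4653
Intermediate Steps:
L(B, j) = 5 + B - j (L(B, j) = 5 - (j - B) = 5 + (B - j) = 5 + B - j)
D = -523 (D = 6 - (104 - 81)**2 = 6 - 1*23**2 = 6 - 1*529 = 6 - 529 = -523)
(D - 48885)/(14227 + L(198, 43*4)) = (-523 - 48885)/(14227 + (5 + 198 - 43*4)) = -49408/(14227 + (5 + 198 - 1*172)) = -49408/(14227 + (5 + 198 - 172)) = -49408/(14227 + 31) = -49408/14258 = -49408*1/14258 = -24704/7129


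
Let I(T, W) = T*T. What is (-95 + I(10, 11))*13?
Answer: 65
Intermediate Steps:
I(T, W) = T**2
(-95 + I(10, 11))*13 = (-95 + 10**2)*13 = (-95 + 100)*13 = 5*13 = 65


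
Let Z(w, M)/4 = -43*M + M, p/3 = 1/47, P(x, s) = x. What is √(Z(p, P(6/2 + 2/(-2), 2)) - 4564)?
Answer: 70*I ≈ 70.0*I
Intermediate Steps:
p = 3/47 ≈ 0.063830
Z(w, M) = -168*M (Z(w, M) = 4*(-43*M + M) = 4*(-42*M) = -168*M)
√(Z(p, P(6/2 + 2/(-2), 2)) - 4564) = √(-168*(6/2 + 2/(-2)) - 4564) = √(-168*(6*(½) + 2*(-½)) - 4564) = √(-168*(3 - 1) - 4564) = √(-168*2 - 4564) = √(-336 - 4564) = √(-4900) = 70*I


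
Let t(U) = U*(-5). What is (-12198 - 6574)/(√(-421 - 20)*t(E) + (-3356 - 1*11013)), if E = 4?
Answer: 269734868/206644561 - 7884240*I/206644561 ≈ 1.3053 - 0.038154*I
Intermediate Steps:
t(U) = -5*U
(-12198 - 6574)/(√(-421 - 20)*t(E) + (-3356 - 1*11013)) = (-12198 - 6574)/(√(-421 - 20)*(-5*4) + (-3356 - 1*11013)) = -18772/(√(-441)*(-20) + (-3356 - 11013)) = -18772/((21*I)*(-20) - 14369) = -18772/(-420*I - 14369) = -18772*(-14369 + 420*I)/206644561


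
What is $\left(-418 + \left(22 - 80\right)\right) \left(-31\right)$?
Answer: $14756$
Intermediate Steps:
$\left(-418 + \left(22 - 80\right)\right) \left(-31\right) = \left(-418 - 58\right) \left(-31\right) = \left(-476\right) \left(-31\right) = 14756$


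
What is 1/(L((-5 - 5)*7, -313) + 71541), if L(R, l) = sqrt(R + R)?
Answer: 71541/5118114821 - 2*I*sqrt(35)/5118114821 ≈ 1.3978e-5 - 2.3118e-9*I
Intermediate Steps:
L(R, l) = sqrt(2)*sqrt(R) (L(R, l) = sqrt(2*R) = sqrt(2)*sqrt(R))
1/(L((-5 - 5)*7, -313) + 71541) = 1/(sqrt(2)*sqrt((-5 - 5)*7) + 71541) = 1/(sqrt(2)*sqrt(-10*7) + 71541) = 1/(sqrt(2)*sqrt(-70) + 71541) = 1/(sqrt(2)*(I*sqrt(70)) + 71541) = 1/(2*I*sqrt(35) + 71541) = 1/(71541 + 2*I*sqrt(35))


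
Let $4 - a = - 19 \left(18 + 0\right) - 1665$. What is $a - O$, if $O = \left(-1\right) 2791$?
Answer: $4802$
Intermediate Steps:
$a = 2011$ ($a = 4 - \left(- 19 \left(18 + 0\right) - 1665\right) = 4 - \left(\left(-19\right) 18 - 1665\right) = 4 - \left(-342 - 1665\right) = 4 - -2007 = 4 + 2007 = 2011$)
$O = -2791$
$a - O = 2011 - -2791 = 2011 + 2791 = 4802$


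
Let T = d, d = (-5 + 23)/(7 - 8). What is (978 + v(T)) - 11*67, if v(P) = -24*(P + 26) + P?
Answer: 31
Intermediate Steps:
d = -18 (d = 18/(-1) = 18*(-1) = -18)
T = -18
v(P) = -624 - 23*P (v(P) = -24*(26 + P) + P = (-624 - 24*P) + P = -624 - 23*P)
(978 + v(T)) - 11*67 = (978 + (-624 - 23*(-18))) - 11*67 = (978 + (-624 + 414)) - 737 = (978 - 210) - 737 = 768 - 737 = 31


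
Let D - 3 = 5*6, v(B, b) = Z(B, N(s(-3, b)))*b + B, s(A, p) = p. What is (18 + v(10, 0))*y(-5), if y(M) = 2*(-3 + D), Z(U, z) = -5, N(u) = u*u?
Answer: 1680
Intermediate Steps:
N(u) = u²
v(B, b) = B - 5*b (v(B, b) = -5*b + B = B - 5*b)
D = 33 (D = 3 + 5*6 = 3 + 30 = 33)
y(M) = 60 (y(M) = 2*(-3 + 33) = 2*30 = 60)
(18 + v(10, 0))*y(-5) = (18 + (10 - 5*0))*60 = (18 + (10 + 0))*60 = (18 + 10)*60 = 28*60 = 1680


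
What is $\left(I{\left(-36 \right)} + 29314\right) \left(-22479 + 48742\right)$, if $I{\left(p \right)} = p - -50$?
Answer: $770241264$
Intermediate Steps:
$I{\left(p \right)} = 50 + p$ ($I{\left(p \right)} = p + 50 = 50 + p$)
$\left(I{\left(-36 \right)} + 29314\right) \left(-22479 + 48742\right) = \left(\left(50 - 36\right) + 29314\right) \left(-22479 + 48742\right) = \left(14 + 29314\right) 26263 = 29328 \cdot 26263 = 770241264$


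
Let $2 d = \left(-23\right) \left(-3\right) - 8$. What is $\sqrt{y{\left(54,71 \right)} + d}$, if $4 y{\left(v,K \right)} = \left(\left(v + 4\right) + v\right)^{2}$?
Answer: $\frac{\sqrt{12666}}{2} \approx 56.272$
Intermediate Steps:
$y{\left(v,K \right)} = \frac{\left(4 + 2 v\right)^{2}}{4}$ ($y{\left(v,K \right)} = \frac{\left(\left(v + 4\right) + v\right)^{2}}{4} = \frac{\left(\left(4 + v\right) + v\right)^{2}}{4} = \frac{\left(4 + 2 v\right)^{2}}{4}$)
$d = \frac{61}{2}$ ($d = \frac{\left(-23\right) \left(-3\right) - 8}{2} = \frac{69 - 8}{2} = \frac{1}{2} \cdot 61 = \frac{61}{2} \approx 30.5$)
$\sqrt{y{\left(54,71 \right)} + d} = \sqrt{\left(2 + 54\right)^{2} + \frac{61}{2}} = \sqrt{56^{2} + \frac{61}{2}} = \sqrt{3136 + \frac{61}{2}} = \sqrt{\frac{6333}{2}} = \frac{\sqrt{12666}}{2}$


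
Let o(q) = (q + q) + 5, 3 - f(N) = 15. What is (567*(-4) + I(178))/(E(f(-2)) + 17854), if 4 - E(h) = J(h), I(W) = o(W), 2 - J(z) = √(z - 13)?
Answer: -34051392/318836761 + 9535*I/318836761 ≈ -0.1068 + 2.9906e-5*I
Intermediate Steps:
f(N) = -12 (f(N) = 3 - 1*15 = 3 - 15 = -12)
J(z) = 2 - √(-13 + z) (J(z) = 2 - √(z - 13) = 2 - √(-13 + z))
o(q) = 5 + 2*q (o(q) = 2*q + 5 = 5 + 2*q)
I(W) = 5 + 2*W
E(h) = 2 + √(-13 + h) (E(h) = 4 - (2 - √(-13 + h)) = 4 + (-2 + √(-13 + h)) = 2 + √(-13 + h))
(567*(-4) + I(178))/(E(f(-2)) + 17854) = (567*(-4) + (5 + 2*178))/((2 + √(-13 - 12)) + 17854) = (-2268 + (5 + 356))/((2 + √(-25)) + 17854) = (-2268 + 361)/((2 + 5*I) + 17854) = -1907*(17856 - 5*I)/318836761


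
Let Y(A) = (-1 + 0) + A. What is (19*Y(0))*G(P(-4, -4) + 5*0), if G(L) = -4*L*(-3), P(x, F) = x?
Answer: 912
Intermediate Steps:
G(L) = 12*L
Y(A) = -1 + A
(19*Y(0))*G(P(-4, -4) + 5*0) = (19*(-1 + 0))*(12*(-4 + 5*0)) = (19*(-1))*(12*(-4 + 0)) = -228*(-4) = -19*(-48) = 912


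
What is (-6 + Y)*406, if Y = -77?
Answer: -33698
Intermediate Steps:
(-6 + Y)*406 = (-6 - 77)*406 = -83*406 = -33698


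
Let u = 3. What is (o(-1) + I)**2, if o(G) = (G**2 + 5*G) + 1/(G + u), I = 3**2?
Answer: 121/4 ≈ 30.250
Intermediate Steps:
I = 9
o(G) = G**2 + 1/(3 + G) + 5*G (o(G) = (G**2 + 5*G) + 1/(G + 3) = (G**2 + 5*G) + 1/(3 + G) = G**2 + 1/(3 + G) + 5*G)
(o(-1) + I)**2 = ((1 + (-1)**3 + 8*(-1)**2 + 15*(-1))/(3 - 1) + 9)**2 = ((1 - 1 + 8*1 - 15)/2 + 9)**2 = ((1 - 1 + 8 - 15)/2 + 9)**2 = ((1/2)*(-7) + 9)**2 = (-7/2 + 9)**2 = (11/2)**2 = 121/4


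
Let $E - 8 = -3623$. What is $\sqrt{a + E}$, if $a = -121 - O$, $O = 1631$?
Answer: $i \sqrt{5367} \approx 73.26 i$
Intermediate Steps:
$E = -3615$ ($E = 8 - 3623 = -3615$)
$a = -1752$ ($a = -121 - 1631 = -1752$)
$\sqrt{a + E} = \sqrt{-1752 - 3615} = \sqrt{-5367} = i \sqrt{5367}$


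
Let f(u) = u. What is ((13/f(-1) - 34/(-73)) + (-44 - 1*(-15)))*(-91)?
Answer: 275912/73 ≈ 3779.6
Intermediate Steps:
((13/f(-1) - 34/(-73)) + (-44 - 1*(-15)))*(-91) = ((13/(-1) - 34/(-73)) + (-44 - 1*(-15)))*(-91) = ((13*(-1) - 34*(-1/73)) + (-44 + 15))*(-91) = ((-13 + 34/73) - 29)*(-91) = (-915/73 - 29)*(-91) = -3032/73*(-91) = 275912/73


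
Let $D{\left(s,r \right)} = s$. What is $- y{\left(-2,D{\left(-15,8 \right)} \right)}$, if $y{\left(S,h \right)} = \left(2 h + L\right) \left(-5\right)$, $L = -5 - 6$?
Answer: $-205$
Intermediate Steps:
$L = -11$ ($L = -5 - 6 = -11$)
$y{\left(S,h \right)} = 55 - 10 h$ ($y{\left(S,h \right)} = \left(2 h - 11\right) \left(-5\right) = \left(-11 + 2 h\right) \left(-5\right) = 55 - 10 h$)
$- y{\left(-2,D{\left(-15,8 \right)} \right)} = - (55 - -150) = - (55 + 150) = \left(-1\right) 205 = -205$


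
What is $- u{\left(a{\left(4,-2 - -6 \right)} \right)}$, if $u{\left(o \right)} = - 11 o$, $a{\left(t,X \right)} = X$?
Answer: $44$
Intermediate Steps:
$- u{\left(a{\left(4,-2 - -6 \right)} \right)} = - \left(-11\right) \left(-2 - -6\right) = - \left(-11\right) \left(-2 + 6\right) = - \left(-11\right) 4 = \left(-1\right) \left(-44\right) = 44$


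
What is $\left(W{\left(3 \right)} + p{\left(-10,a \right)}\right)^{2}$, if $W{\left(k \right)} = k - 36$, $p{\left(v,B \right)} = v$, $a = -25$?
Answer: $1849$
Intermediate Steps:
$W{\left(k \right)} = -36 + k$
$\left(W{\left(3 \right)} + p{\left(-10,a \right)}\right)^{2} = \left(\left(-36 + 3\right) - 10\right)^{2} = \left(-33 - 10\right)^{2} = \left(-43\right)^{2} = 1849$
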